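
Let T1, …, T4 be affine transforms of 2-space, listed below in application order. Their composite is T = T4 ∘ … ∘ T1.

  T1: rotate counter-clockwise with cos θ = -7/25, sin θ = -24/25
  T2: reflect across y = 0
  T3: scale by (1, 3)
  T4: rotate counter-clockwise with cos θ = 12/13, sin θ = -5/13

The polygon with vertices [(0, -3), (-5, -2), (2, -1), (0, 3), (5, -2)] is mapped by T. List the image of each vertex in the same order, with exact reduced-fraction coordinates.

image vertices: (-1179/325, -396/325), (-2166/325, -4759/325), (159/325, 1666/325), (1179/325, 396/325), (594/325, 4231/325)

T1 rotate counter-clockwise with cos θ = -7/25, sin θ = -24/25: (0, -3) → (-72/25, 21/25); (-5, -2) → (-13/25, 134/25); (2, -1) → (-38/25, -41/25); (0, 3) → (72/25, -21/25); (5, -2) → (-83/25, -106/25)
T2 reflect across y = 0: (-72/25, 21/25) → (-72/25, -21/25); (-13/25, 134/25) → (-13/25, -134/25); (-38/25, -41/25) → (-38/25, 41/25); (72/25, -21/25) → (72/25, 21/25); (-83/25, -106/25) → (-83/25, 106/25)
T3 scale by (1, 3): (-72/25, -21/25) → (-72/25, -63/25); (-13/25, -134/25) → (-13/25, -402/25); (-38/25, 41/25) → (-38/25, 123/25); (72/25, 21/25) → (72/25, 63/25); (-83/25, 106/25) → (-83/25, 318/25)
T4 rotate counter-clockwise with cos θ = 12/13, sin θ = -5/13: (-72/25, -63/25) → (-1179/325, -396/325); (-13/25, -402/25) → (-2166/325, -4759/325); (-38/25, 123/25) → (159/325, 1666/325); (72/25, 63/25) → (1179/325, 396/325); (-83/25, 318/25) → (594/325, 4231/325)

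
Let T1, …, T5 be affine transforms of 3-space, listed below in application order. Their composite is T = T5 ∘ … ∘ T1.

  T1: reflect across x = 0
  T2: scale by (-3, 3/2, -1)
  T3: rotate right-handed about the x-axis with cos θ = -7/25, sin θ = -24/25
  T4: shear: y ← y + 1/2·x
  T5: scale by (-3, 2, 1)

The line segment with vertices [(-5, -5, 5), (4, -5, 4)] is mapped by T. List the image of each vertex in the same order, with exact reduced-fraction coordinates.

T1 reflect across x = 0: (-5, -5, 5) → (5, -5, 5); (4, -5, 4) → (-4, -5, 4)
T2 scale by (-3, 3/2, -1): (5, -5, 5) → (-15, -15/2, -5); (-4, -5, 4) → (12, -15/2, -4)
T3 rotate right-handed about the x-axis with cos θ = -7/25, sin θ = -24/25: (-15, -15/2, -5) → (-15, -27/10, 43/5); (12, -15/2, -4) → (12, -87/50, 208/25)
T4 shear: y ← y + 1/2·x: (-15, -27/10, 43/5) → (-15, -51/5, 43/5); (12, -87/50, 208/25) → (12, 213/50, 208/25)
T5 scale by (-3, 2, 1): (-15, -51/5, 43/5) → (45, -102/5, 43/5); (12, 213/50, 208/25) → (-36, 213/25, 208/25)

image vertices: (45, -102/5, 43/5), (-36, 213/25, 208/25)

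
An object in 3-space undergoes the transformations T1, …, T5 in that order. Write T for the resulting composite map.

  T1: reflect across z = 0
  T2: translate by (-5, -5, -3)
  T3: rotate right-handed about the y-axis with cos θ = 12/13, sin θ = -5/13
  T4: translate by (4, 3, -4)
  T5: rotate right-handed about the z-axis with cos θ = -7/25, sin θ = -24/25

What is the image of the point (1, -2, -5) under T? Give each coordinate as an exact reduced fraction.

T1 reflect across z = 0: (1, -2, -5) → (1, -2, 5)
T2 translate by (-5, -5, -3): (1, -2, 5) → (-4, -7, 2)
T3 rotate right-handed about the y-axis with cos θ = 12/13, sin θ = -5/13: (-4, -7, 2) → (-58/13, -7, 4/13)
T4 translate by (4, 3, -4): (-58/13, -7, 4/13) → (-6/13, -4, -48/13)
T5 rotate right-handed about the z-axis with cos θ = -7/25, sin θ = -24/25: (-6/13, -4, -48/13) → (-1206/325, 508/325, -48/13)

T(p) = (-1206/325, 508/325, -48/13)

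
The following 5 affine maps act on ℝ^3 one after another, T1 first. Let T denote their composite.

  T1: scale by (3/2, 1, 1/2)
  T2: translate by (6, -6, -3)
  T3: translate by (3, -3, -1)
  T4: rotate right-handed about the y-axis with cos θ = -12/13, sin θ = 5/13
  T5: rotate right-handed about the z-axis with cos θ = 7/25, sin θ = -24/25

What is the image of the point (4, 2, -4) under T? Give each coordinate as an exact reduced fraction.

T1 scale by (3/2, 1, 1/2): (4, 2, -4) → (6, 2, -2)
T2 translate by (6, -6, -3): (6, 2, -2) → (12, -4, -5)
T3 translate by (3, -3, -1): (12, -4, -5) → (15, -7, -6)
T4 rotate right-handed about the y-axis with cos θ = -12/13, sin θ = 5/13: (15, -7, -6) → (-210/13, -7, -3/13)
T5 rotate right-handed about the z-axis with cos θ = 7/25, sin θ = -24/25: (-210/13, -7, -3/13) → (-3654/325, 4403/325, -3/13)

T(p) = (-3654/325, 4403/325, -3/13)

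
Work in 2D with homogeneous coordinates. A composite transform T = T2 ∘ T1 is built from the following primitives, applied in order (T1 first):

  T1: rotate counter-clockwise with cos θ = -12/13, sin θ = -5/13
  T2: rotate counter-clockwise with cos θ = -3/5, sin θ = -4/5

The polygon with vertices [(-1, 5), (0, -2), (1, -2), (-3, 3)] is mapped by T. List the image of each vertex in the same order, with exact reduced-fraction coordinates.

T1 rotate counter-clockwise with cos θ = -12/13, sin θ = -5/13: (-1, 5) → (37/13, -55/13); (0, -2) → (-10/13, 24/13); (1, -2) → (-22/13, 19/13); (-3, 3) → (51/13, -21/13)
T2 rotate counter-clockwise with cos θ = -3/5, sin θ = -4/5: (37/13, -55/13) → (-331/65, 17/65); (-10/13, 24/13) → (126/65, -32/65); (-22/13, 19/13) → (142/65, 31/65); (51/13, -21/13) → (-237/65, -141/65)

image vertices: (-331/65, 17/65), (126/65, -32/65), (142/65, 31/65), (-237/65, -141/65)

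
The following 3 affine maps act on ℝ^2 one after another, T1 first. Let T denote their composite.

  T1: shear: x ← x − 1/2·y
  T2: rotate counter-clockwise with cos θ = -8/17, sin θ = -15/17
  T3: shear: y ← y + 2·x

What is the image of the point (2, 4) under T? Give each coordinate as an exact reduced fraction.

T1 shear: x ← x − 1/2·y: (2, 4) → (0, 4)
T2 rotate counter-clockwise with cos θ = -8/17, sin θ = -15/17: (0, 4) → (60/17, -32/17)
T3 shear: y ← y + 2·x: (60/17, -32/17) → (60/17, 88/17)

T(p) = (60/17, 88/17)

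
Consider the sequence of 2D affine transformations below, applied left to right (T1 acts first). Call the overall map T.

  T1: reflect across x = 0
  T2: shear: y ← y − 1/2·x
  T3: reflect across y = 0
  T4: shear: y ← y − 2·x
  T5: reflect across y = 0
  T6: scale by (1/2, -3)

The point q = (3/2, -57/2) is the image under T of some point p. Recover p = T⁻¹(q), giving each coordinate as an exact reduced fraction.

T1 = [-1 0 0; 0 1 0; 0 0 1]
T2·T1 = [-1 0 0; 1/2 1 0; 0 0 1]
T3·…·T1 = [-1 0 0; -1/2 -1 0; 0 0 1]
T4·…·T1 = [-1 0 0; 3/2 -1 0; 0 0 1]
T5·…·T1 = [-1 0 0; -3/2 1 0; 0 0 1]
T6·…·T1 = [-1/2 0 0; 9/2 -3 0; 0 0 1]
det M = 3/2; M⁻¹ = [-2 0 0; -3 -1/3 0; 0 0 1]
M⁻¹ · (3/2, -57/2)ᵀ = (-3, 5)ᵀ

p = (-3, 5)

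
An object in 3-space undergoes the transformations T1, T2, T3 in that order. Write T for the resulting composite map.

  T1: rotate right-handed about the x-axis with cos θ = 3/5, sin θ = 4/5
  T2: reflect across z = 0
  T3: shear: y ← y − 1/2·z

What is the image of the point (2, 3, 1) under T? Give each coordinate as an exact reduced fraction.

T(p) = (2, 5/2, -3)

T1 rotate right-handed about the x-axis with cos θ = 3/5, sin θ = 4/5: (2, 3, 1) → (2, 1, 3)
T2 reflect across z = 0: (2, 1, 3) → (2, 1, -3)
T3 shear: y ← y − 1/2·z: (2, 1, -3) → (2, 5/2, -3)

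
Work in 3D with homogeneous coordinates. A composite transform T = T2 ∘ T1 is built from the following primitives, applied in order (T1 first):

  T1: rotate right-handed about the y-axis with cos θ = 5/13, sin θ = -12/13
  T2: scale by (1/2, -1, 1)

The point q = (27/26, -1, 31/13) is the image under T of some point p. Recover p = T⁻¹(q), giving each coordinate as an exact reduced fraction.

T1 = [5/13 0 -12/13 0; 0 1 0 0; 12/13 0 5/13 0; 0 0 0 1]
T2·T1 = [5/26 0 -6/13 0; 0 -1 0 0; 12/13 0 5/13 0; 0 0 0 1]
det M = -1/2; M⁻¹ = [10/13 0 12/13 0; 0 -1 0 0; -24/13 0 5/13 0; 0 0 0 1]
M⁻¹ · (27/26, -1, 31/13)ᵀ = (3, 1, -1)ᵀ

p = (3, 1, -1)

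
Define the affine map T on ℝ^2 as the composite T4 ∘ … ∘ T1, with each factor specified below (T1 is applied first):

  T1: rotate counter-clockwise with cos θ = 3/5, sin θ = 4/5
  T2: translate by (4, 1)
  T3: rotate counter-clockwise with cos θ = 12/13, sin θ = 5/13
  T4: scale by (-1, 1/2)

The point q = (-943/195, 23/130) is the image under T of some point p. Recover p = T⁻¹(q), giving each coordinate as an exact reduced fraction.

p = (-5/3, -2)

T1 = [3/5 -4/5 0; 4/5 3/5 0; 0 0 1]
T2·T1 = [3/5 -4/5 4; 4/5 3/5 1; 0 0 1]
T3·…·T1 = [16/65 -63/65 43/13; 63/65 16/65 32/13; 0 0 1]
T4·…·T1 = [-16/65 63/65 -43/13; 63/130 8/65 16/13; 0 0 1]
det M = -1/2; M⁻¹ = [-16/65 126/65 -16/5; 63/65 32/65 13/5; 0 0 1]
M⁻¹ · (-943/195, 23/130)ᵀ = (-5/3, -2)ᵀ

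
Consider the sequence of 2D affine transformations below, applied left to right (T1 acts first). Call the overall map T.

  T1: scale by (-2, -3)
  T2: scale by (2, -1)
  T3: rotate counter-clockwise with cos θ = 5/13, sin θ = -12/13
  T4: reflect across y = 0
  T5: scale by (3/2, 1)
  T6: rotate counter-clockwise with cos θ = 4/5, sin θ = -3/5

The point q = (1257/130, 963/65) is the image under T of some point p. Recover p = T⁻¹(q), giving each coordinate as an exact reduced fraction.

p = (-4, -5/2)

T1 = [-2 0 0; 0 -3 0; 0 0 1]
T2·T1 = [-4 0 0; 0 3 0; 0 0 1]
T3·…·T1 = [-20/13 36/13 0; 48/13 15/13 0; 0 0 1]
T4·…·T1 = [-20/13 36/13 0; -48/13 -15/13 0; 0 0 1]
T5·…·T1 = [-30/13 54/13 0; -48/13 -15/13 0; 0 0 1]
T6·…·T1 = [-264/65 171/65 0; -102/65 -222/65 0; 0 0 1]
det M = 18; M⁻¹ = [-37/195 -19/130 0; 17/195 -44/195 0; 0 0 1]
M⁻¹ · (1257/130, 963/65)ᵀ = (-4, -5/2)ᵀ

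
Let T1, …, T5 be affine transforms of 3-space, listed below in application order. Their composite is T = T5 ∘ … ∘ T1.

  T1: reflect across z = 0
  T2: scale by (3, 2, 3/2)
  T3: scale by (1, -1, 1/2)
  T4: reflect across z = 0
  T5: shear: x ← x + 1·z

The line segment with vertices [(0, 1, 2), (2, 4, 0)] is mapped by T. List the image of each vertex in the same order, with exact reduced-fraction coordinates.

T1 reflect across z = 0: (0, 1, 2) → (0, 1, -2); (2, 4, 0) → (2, 4, 0)
T2 scale by (3, 2, 3/2): (0, 1, -2) → (0, 2, -3); (2, 4, 0) → (6, 8, 0)
T3 scale by (1, -1, 1/2): (0, 2, -3) → (0, -2, -3/2); (6, 8, 0) → (6, -8, 0)
T4 reflect across z = 0: (0, -2, -3/2) → (0, -2, 3/2); (6, -8, 0) → (6, -8, 0)
T5 shear: x ← x + 1·z: (0, -2, 3/2) → (3/2, -2, 3/2); (6, -8, 0) → (6, -8, 0)

image vertices: (3/2, -2, 3/2), (6, -8, 0)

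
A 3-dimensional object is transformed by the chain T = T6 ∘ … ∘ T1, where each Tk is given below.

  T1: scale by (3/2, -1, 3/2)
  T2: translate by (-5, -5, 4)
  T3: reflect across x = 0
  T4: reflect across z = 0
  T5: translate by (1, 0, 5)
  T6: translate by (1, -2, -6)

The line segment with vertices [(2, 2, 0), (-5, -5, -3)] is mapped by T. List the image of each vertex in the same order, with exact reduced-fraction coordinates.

T1 scale by (3/2, -1, 3/2): (2, 2, 0) → (3, -2, 0); (-5, -5, -3) → (-15/2, 5, -9/2)
T2 translate by (-5, -5, 4): (3, -2, 0) → (-2, -7, 4); (-15/2, 5, -9/2) → (-25/2, 0, -1/2)
T3 reflect across x = 0: (-2, -7, 4) → (2, -7, 4); (-25/2, 0, -1/2) → (25/2, 0, -1/2)
T4 reflect across z = 0: (2, -7, 4) → (2, -7, -4); (25/2, 0, -1/2) → (25/2, 0, 1/2)
T5 translate by (1, 0, 5): (2, -7, -4) → (3, -7, 1); (25/2, 0, 1/2) → (27/2, 0, 11/2)
T6 translate by (1, -2, -6): (3, -7, 1) → (4, -9, -5); (27/2, 0, 11/2) → (29/2, -2, -1/2)

image vertices: (4, -9, -5), (29/2, -2, -1/2)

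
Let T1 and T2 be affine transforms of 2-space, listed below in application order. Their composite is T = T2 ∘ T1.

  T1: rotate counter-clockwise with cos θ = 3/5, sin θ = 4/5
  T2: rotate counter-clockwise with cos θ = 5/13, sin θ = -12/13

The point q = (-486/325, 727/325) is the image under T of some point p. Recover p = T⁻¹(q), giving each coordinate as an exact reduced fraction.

T1 = [3/5 -4/5 0; 4/5 3/5 0; 0 0 1]
T2·T1 = [63/65 16/65 0; -16/65 63/65 0; 0 0 1]
det M = 1; M⁻¹ = [63/65 -16/65 0; 16/65 63/65 0; 0 0 1]
M⁻¹ · (-486/325, 727/325)ᵀ = (-2, 9/5)ᵀ

p = (-2, 9/5)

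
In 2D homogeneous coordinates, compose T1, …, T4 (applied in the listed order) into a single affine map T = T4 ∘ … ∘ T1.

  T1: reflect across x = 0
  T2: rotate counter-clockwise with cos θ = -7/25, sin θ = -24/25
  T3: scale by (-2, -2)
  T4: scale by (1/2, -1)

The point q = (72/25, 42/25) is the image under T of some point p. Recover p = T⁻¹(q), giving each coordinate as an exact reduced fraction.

p = (0, -3)

T1 = [-1 0 0; 0 1 0; 0 0 1]
T2·T1 = [7/25 24/25 0; 24/25 -7/25 0; 0 0 1]
T3·…·T1 = [-14/25 -48/25 0; -48/25 14/25 0; 0 0 1]
T4·…·T1 = [-7/25 -24/25 0; 48/25 -14/25 0; 0 0 1]
det M = 2; M⁻¹ = [-7/25 12/25 0; -24/25 -7/50 0; 0 0 1]
M⁻¹ · (72/25, 42/25)ᵀ = (0, -3)ᵀ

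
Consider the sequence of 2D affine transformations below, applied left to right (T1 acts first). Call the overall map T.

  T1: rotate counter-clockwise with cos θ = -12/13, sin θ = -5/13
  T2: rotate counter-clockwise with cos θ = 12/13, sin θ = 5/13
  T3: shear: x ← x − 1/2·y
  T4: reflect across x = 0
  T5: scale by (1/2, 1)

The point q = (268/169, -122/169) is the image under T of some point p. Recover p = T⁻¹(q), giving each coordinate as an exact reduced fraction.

p = (3, -2)

T1 = [-12/13 5/13 0; -5/13 -12/13 0; 0 0 1]
T2·T1 = [-119/169 120/169 0; -120/169 -119/169 0; 0 0 1]
T3·…·T1 = [-59/169 359/338 0; -120/169 -119/169 0; 0 0 1]
T4·…·T1 = [59/169 -359/338 0; -120/169 -119/169 0; 0 0 1]
T5·…·T1 = [59/338 -359/676 0; -120/169 -119/169 0; 0 0 1]
det M = -1/2; M⁻¹ = [238/169 -359/338 0; -240/169 -59/169 0; 0 0 1]
M⁻¹ · (268/169, -122/169)ᵀ = (3, -2)ᵀ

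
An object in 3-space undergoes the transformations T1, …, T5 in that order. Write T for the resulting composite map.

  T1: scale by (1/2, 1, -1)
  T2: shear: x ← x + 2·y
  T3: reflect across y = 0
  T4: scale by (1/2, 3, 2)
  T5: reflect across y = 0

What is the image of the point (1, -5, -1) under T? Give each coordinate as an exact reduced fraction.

T(p) = (-19/4, -15, 2)

T1 scale by (1/2, 1, -1): (1, -5, -1) → (1/2, -5, 1)
T2 shear: x ← x + 2·y: (1/2, -5, 1) → (-19/2, -5, 1)
T3 reflect across y = 0: (-19/2, -5, 1) → (-19/2, 5, 1)
T4 scale by (1/2, 3, 2): (-19/2, 5, 1) → (-19/4, 15, 2)
T5 reflect across y = 0: (-19/4, 15, 2) → (-19/4, -15, 2)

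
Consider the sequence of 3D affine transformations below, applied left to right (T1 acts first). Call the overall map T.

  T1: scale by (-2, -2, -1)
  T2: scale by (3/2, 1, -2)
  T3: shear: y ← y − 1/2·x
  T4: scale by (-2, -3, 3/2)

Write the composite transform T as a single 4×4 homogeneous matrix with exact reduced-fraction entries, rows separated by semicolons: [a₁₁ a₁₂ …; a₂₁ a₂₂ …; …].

T = [6 0 0 0; -9/2 6 0 0; 0 0 3 0; 0 0 0 1]

T1 = [-2 0 0 0; 0 -2 0 0; 0 0 -1 0; 0 0 0 1]
T2·T1 = [-3 0 0 0; 0 -2 0 0; 0 0 2 0; 0 0 0 1]
T3·…·T1 = [-3 0 0 0; 3/2 -2 0 0; 0 0 2 0; 0 0 0 1]
T4·…·T1 = [6 0 0 0; -9/2 6 0 0; 0 0 3 0; 0 0 0 1]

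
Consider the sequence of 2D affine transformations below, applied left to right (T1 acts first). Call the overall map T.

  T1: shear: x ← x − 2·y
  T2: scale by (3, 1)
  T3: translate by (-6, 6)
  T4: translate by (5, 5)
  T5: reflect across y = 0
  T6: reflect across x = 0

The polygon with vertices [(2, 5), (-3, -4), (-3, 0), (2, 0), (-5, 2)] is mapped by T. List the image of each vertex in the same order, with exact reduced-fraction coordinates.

T1 shear: x ← x − 2·y: (2, 5) → (-8, 5); (-3, -4) → (5, -4); (-3, 0) → (-3, 0); (2, 0) → (2, 0); (-5, 2) → (-9, 2)
T2 scale by (3, 1): (-8, 5) → (-24, 5); (5, -4) → (15, -4); (-3, 0) → (-9, 0); (2, 0) → (6, 0); (-9, 2) → (-27, 2)
T3 translate by (-6, 6): (-24, 5) → (-30, 11); (15, -4) → (9, 2); (-9, 0) → (-15, 6); (6, 0) → (0, 6); (-27, 2) → (-33, 8)
T4 translate by (5, 5): (-30, 11) → (-25, 16); (9, 2) → (14, 7); (-15, 6) → (-10, 11); (0, 6) → (5, 11); (-33, 8) → (-28, 13)
T5 reflect across y = 0: (-25, 16) → (-25, -16); (14, 7) → (14, -7); (-10, 11) → (-10, -11); (5, 11) → (5, -11); (-28, 13) → (-28, -13)
T6 reflect across x = 0: (-25, -16) → (25, -16); (14, -7) → (-14, -7); (-10, -11) → (10, -11); (5, -11) → (-5, -11); (-28, -13) → (28, -13)

image vertices: (25, -16), (-14, -7), (10, -11), (-5, -11), (28, -13)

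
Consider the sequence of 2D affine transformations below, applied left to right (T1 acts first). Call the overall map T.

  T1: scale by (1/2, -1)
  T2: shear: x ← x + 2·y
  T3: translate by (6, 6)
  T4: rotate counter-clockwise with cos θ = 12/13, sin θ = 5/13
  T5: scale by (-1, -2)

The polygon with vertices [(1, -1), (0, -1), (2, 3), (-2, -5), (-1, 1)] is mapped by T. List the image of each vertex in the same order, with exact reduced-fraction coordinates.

image vertices: (-67/13, -253/13), (-61/13, -248/13), (3/13, -82/13), (-125/13, -414/13), (-17/13, -155/13)

T1 scale by (1/2, -1): (1, -1) → (1/2, 1); (0, -1) → (0, 1); (2, 3) → (1, -3); (-2, -5) → (-1, 5); (-1, 1) → (-1/2, -1)
T2 shear: x ← x + 2·y: (1/2, 1) → (5/2, 1); (0, 1) → (2, 1); (1, -3) → (-5, -3); (-1, 5) → (9, 5); (-1/2, -1) → (-5/2, -1)
T3 translate by (6, 6): (5/2, 1) → (17/2, 7); (2, 1) → (8, 7); (-5, -3) → (1, 3); (9, 5) → (15, 11); (-5/2, -1) → (7/2, 5)
T4 rotate counter-clockwise with cos θ = 12/13, sin θ = 5/13: (17/2, 7) → (67/13, 253/26); (8, 7) → (61/13, 124/13); (1, 3) → (-3/13, 41/13); (15, 11) → (125/13, 207/13); (7/2, 5) → (17/13, 155/26)
T5 scale by (-1, -2): (67/13, 253/26) → (-67/13, -253/13); (61/13, 124/13) → (-61/13, -248/13); (-3/13, 41/13) → (3/13, -82/13); (125/13, 207/13) → (-125/13, -414/13); (17/13, 155/26) → (-17/13, -155/13)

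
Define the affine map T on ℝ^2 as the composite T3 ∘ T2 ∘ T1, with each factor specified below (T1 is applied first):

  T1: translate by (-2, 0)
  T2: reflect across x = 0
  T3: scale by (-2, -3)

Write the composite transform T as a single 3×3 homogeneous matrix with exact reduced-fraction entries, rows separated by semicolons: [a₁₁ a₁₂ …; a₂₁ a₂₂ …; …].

T = [2 0 -4; 0 -3 0; 0 0 1]

T1 = [1 0 -2; 0 1 0; 0 0 1]
T2·T1 = [-1 0 2; 0 1 0; 0 0 1]
T3·…·T1 = [2 0 -4; 0 -3 0; 0 0 1]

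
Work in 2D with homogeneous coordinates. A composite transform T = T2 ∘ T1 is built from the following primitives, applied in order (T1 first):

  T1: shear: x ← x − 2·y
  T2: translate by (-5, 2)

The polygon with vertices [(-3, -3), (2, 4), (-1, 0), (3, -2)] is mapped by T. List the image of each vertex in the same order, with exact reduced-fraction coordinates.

T1 shear: x ← x − 2·y: (-3, -3) → (3, -3); (2, 4) → (-6, 4); (-1, 0) → (-1, 0); (3, -2) → (7, -2)
T2 translate by (-5, 2): (3, -3) → (-2, -1); (-6, 4) → (-11, 6); (-1, 0) → (-6, 2); (7, -2) → (2, 0)

image vertices: (-2, -1), (-11, 6), (-6, 2), (2, 0)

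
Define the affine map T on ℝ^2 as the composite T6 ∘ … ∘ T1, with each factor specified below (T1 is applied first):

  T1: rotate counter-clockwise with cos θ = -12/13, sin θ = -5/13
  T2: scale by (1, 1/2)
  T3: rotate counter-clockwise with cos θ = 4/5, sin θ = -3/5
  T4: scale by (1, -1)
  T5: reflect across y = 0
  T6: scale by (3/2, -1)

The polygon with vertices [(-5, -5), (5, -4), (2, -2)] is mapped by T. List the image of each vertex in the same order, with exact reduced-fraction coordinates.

image vertices: (321/52, -1), (-1713/260, -22/5), (-69/26, -2)

T1 rotate counter-clockwise with cos θ = -12/13, sin θ = -5/13: (-5, -5) → (35/13, 85/13); (5, -4) → (-80/13, 23/13); (2, -2) → (-34/13, 14/13)
T2 scale by (1, 1/2): (35/13, 85/13) → (35/13, 85/26); (-80/13, 23/13) → (-80/13, 23/26); (-34/13, 14/13) → (-34/13, 7/13)
T3 rotate counter-clockwise with cos θ = 4/5, sin θ = -3/5: (35/13, 85/26) → (107/26, 1); (-80/13, 23/26) → (-571/130, 22/5); (-34/13, 7/13) → (-23/13, 2)
T4 scale by (1, -1): (107/26, 1) → (107/26, -1); (-571/130, 22/5) → (-571/130, -22/5); (-23/13, 2) → (-23/13, -2)
T5 reflect across y = 0: (107/26, -1) → (107/26, 1); (-571/130, -22/5) → (-571/130, 22/5); (-23/13, -2) → (-23/13, 2)
T6 scale by (3/2, -1): (107/26, 1) → (321/52, -1); (-571/130, 22/5) → (-1713/260, -22/5); (-23/13, 2) → (-69/26, -2)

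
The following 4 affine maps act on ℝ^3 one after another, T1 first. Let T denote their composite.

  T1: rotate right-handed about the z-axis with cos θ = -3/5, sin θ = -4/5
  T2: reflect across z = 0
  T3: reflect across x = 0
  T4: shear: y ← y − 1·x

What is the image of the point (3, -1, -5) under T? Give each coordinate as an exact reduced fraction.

T1 rotate right-handed about the z-axis with cos θ = -3/5, sin θ = -4/5: (3, -1, -5) → (-13/5, -9/5, -5)
T2 reflect across z = 0: (-13/5, -9/5, -5) → (-13/5, -9/5, 5)
T3 reflect across x = 0: (-13/5, -9/5, 5) → (13/5, -9/5, 5)
T4 shear: y ← y − 1·x: (13/5, -9/5, 5) → (13/5, -22/5, 5)

T(p) = (13/5, -22/5, 5)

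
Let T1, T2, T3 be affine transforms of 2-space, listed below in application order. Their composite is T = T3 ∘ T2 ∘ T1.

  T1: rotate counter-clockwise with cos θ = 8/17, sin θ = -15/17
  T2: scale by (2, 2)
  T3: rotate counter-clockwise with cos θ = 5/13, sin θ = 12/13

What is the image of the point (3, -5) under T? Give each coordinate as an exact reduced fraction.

T(p) = (90/13, -122/13)

T1 rotate counter-clockwise with cos θ = 8/17, sin θ = -15/17: (3, -5) → (-3, -5)
T2 scale by (2, 2): (-3, -5) → (-6, -10)
T3 rotate counter-clockwise with cos θ = 5/13, sin θ = 12/13: (-6, -10) → (90/13, -122/13)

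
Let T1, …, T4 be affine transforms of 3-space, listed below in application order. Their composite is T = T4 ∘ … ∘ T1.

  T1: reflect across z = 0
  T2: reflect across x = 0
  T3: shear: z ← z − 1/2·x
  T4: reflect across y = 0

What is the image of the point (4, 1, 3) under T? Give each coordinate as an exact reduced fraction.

T(p) = (-4, -1, -1)

T1 reflect across z = 0: (4, 1, 3) → (4, 1, -3)
T2 reflect across x = 0: (4, 1, -3) → (-4, 1, -3)
T3 shear: z ← z − 1/2·x: (-4, 1, -3) → (-4, 1, -1)
T4 reflect across y = 0: (-4, 1, -1) → (-4, -1, -1)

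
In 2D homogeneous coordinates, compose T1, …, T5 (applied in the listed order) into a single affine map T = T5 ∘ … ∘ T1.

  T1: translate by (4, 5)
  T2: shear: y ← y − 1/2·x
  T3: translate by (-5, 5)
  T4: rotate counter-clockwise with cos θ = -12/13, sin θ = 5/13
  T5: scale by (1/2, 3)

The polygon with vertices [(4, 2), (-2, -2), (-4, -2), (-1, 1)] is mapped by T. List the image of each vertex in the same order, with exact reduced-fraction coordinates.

T1 translate by (4, 5): (4, 2) → (8, 7); (-2, -2) → (2, 3); (-4, -2) → (0, 3); (-1, 1) → (3, 6)
T2 shear: y ← y − 1/2·x: (8, 7) → (8, 3); (2, 3) → (2, 2); (0, 3) → (0, 3); (3, 6) → (3, 9/2)
T3 translate by (-5, 5): (8, 3) → (3, 8); (2, 2) → (-3, 7); (0, 3) → (-5, 8); (3, 9/2) → (-2, 19/2)
T4 rotate counter-clockwise with cos θ = -12/13, sin θ = 5/13: (3, 8) → (-76/13, -81/13); (-3, 7) → (1/13, -99/13); (-5, 8) → (20/13, -121/13); (-2, 19/2) → (-47/26, -124/13)
T5 scale by (1/2, 3): (-76/13, -81/13) → (-38/13, -243/13); (1/13, -99/13) → (1/26, -297/13); (20/13, -121/13) → (10/13, -363/13); (-47/26, -124/13) → (-47/52, -372/13)

image vertices: (-38/13, -243/13), (1/26, -297/13), (10/13, -363/13), (-47/52, -372/13)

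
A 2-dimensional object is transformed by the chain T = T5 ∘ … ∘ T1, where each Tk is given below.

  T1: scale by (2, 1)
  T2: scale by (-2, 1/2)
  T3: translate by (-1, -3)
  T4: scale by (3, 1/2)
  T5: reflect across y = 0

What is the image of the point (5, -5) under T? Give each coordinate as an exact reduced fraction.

T(p) = (-63, 11/4)

T1 scale by (2, 1): (5, -5) → (10, -5)
T2 scale by (-2, 1/2): (10, -5) → (-20, -5/2)
T3 translate by (-1, -3): (-20, -5/2) → (-21, -11/2)
T4 scale by (3, 1/2): (-21, -11/2) → (-63, -11/4)
T5 reflect across y = 0: (-63, -11/4) → (-63, 11/4)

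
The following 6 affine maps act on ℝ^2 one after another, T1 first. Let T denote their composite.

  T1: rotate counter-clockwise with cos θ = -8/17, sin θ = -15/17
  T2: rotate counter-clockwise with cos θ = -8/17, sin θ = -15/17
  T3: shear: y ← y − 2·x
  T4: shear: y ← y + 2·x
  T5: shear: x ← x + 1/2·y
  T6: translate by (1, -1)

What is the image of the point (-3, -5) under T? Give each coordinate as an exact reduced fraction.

T1 rotate counter-clockwise with cos θ = -8/17, sin θ = -15/17: (-3, -5) → (-3, 5)
T2 rotate counter-clockwise with cos θ = -8/17, sin θ = -15/17: (-3, 5) → (99/17, 5/17)
T3 shear: y ← y − 2·x: (99/17, 5/17) → (99/17, -193/17)
T4 shear: y ← y + 2·x: (99/17, -193/17) → (99/17, 5/17)
T5 shear: x ← x + 1/2·y: (99/17, 5/17) → (203/34, 5/17)
T6 translate by (1, -1): (203/34, 5/17) → (237/34, -12/17)

T(p) = (237/34, -12/17)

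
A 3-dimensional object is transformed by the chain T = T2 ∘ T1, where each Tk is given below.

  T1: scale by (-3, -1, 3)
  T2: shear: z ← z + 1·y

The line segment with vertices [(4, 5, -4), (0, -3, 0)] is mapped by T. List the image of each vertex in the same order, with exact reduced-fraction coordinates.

image vertices: (-12, -5, -17), (0, 3, 3)

T1 scale by (-3, -1, 3): (4, 5, -4) → (-12, -5, -12); (0, -3, 0) → (0, 3, 0)
T2 shear: z ← z + 1·y: (-12, -5, -12) → (-12, -5, -17); (0, 3, 0) → (0, 3, 3)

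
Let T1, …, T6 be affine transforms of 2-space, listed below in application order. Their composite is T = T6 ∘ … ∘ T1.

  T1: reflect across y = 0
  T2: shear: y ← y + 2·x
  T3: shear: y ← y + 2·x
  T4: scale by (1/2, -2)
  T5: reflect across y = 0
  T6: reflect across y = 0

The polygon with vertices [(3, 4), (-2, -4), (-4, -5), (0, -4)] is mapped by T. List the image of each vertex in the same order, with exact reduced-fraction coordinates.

image vertices: (3/2, -16), (-1, 8), (-2, 22), (0, -8)

T1 reflect across y = 0: (3, 4) → (3, -4); (-2, -4) → (-2, 4); (-4, -5) → (-4, 5); (0, -4) → (0, 4)
T2 shear: y ← y + 2·x: (3, -4) → (3, 2); (-2, 4) → (-2, 0); (-4, 5) → (-4, -3); (0, 4) → (0, 4)
T3 shear: y ← y + 2·x: (3, 2) → (3, 8); (-2, 0) → (-2, -4); (-4, -3) → (-4, -11); (0, 4) → (0, 4)
T4 scale by (1/2, -2): (3, 8) → (3/2, -16); (-2, -4) → (-1, 8); (-4, -11) → (-2, 22); (0, 4) → (0, -8)
T5 reflect across y = 0: (3/2, -16) → (3/2, 16); (-1, 8) → (-1, -8); (-2, 22) → (-2, -22); (0, -8) → (0, 8)
T6 reflect across y = 0: (3/2, 16) → (3/2, -16); (-1, -8) → (-1, 8); (-2, -22) → (-2, 22); (0, 8) → (0, -8)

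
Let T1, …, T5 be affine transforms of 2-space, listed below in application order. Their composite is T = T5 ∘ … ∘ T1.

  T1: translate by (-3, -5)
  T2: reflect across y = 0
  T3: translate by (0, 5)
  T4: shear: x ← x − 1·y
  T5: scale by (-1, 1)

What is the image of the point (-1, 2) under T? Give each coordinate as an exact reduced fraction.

T(p) = (12, 8)

T1 translate by (-3, -5): (-1, 2) → (-4, -3)
T2 reflect across y = 0: (-4, -3) → (-4, 3)
T3 translate by (0, 5): (-4, 3) → (-4, 8)
T4 shear: x ← x − 1·y: (-4, 8) → (-12, 8)
T5 scale by (-1, 1): (-12, 8) → (12, 8)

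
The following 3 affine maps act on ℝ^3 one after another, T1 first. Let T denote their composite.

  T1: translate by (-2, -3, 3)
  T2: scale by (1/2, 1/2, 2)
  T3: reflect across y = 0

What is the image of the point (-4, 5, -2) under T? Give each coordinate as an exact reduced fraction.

T(p) = (-3, -1, 2)

T1 translate by (-2, -3, 3): (-4, 5, -2) → (-6, 2, 1)
T2 scale by (1/2, 1/2, 2): (-6, 2, 1) → (-3, 1, 2)
T3 reflect across y = 0: (-3, 1, 2) → (-3, -1, 2)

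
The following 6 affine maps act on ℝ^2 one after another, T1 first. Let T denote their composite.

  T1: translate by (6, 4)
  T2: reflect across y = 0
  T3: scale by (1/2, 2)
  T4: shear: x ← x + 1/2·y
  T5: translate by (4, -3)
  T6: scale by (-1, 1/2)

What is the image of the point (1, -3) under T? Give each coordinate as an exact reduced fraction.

T1 translate by (6, 4): (1, -3) → (7, 1)
T2 reflect across y = 0: (7, 1) → (7, -1)
T3 scale by (1/2, 2): (7, -1) → (7/2, -2)
T4 shear: x ← x + 1/2·y: (7/2, -2) → (5/2, -2)
T5 translate by (4, -3): (5/2, -2) → (13/2, -5)
T6 scale by (-1, 1/2): (13/2, -5) → (-13/2, -5/2)

T(p) = (-13/2, -5/2)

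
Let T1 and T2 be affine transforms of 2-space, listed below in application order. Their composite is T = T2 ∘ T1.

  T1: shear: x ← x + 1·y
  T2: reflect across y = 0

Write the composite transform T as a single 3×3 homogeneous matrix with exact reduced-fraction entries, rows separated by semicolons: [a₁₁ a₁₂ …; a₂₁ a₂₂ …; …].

T1 = [1 1 0; 0 1 0; 0 0 1]
T2·T1 = [1 1 0; 0 -1 0; 0 0 1]

T = [1 1 0; 0 -1 0; 0 0 1]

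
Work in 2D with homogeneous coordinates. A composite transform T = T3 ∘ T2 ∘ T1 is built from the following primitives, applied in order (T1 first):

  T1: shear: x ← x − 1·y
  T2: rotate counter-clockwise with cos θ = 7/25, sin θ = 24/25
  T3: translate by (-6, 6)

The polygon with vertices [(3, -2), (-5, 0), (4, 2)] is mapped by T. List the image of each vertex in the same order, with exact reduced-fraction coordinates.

image vertices: (-67/25, 256/25), (-37/5, 6/5), (-184/25, 212/25)

T1 shear: x ← x − 1·y: (3, -2) → (5, -2); (-5, 0) → (-5, 0); (4, 2) → (2, 2)
T2 rotate counter-clockwise with cos θ = 7/25, sin θ = 24/25: (5, -2) → (83/25, 106/25); (-5, 0) → (-7/5, -24/5); (2, 2) → (-34/25, 62/25)
T3 translate by (-6, 6): (83/25, 106/25) → (-67/25, 256/25); (-7/5, -24/5) → (-37/5, 6/5); (-34/25, 62/25) → (-184/25, 212/25)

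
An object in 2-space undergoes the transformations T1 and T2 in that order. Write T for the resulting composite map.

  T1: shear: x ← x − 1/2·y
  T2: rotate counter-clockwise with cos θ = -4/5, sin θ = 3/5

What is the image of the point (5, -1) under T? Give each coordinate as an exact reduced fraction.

T1 shear: x ← x − 1/2·y: (5, -1) → (11/2, -1)
T2 rotate counter-clockwise with cos θ = -4/5, sin θ = 3/5: (11/2, -1) → (-19/5, 41/10)

T(p) = (-19/5, 41/10)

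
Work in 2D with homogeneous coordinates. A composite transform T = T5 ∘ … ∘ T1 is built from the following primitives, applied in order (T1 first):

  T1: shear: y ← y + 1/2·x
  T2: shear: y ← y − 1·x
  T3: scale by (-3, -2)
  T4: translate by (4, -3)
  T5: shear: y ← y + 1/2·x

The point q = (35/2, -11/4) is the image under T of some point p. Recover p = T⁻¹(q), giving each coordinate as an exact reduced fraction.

p = (-9/2, 2)

T1 = [1 0 0; 1/2 1 0; 0 0 1]
T2·T1 = [1 0 0; -1/2 1 0; 0 0 1]
T3·…·T1 = [-3 0 0; 1 -2 0; 0 0 1]
T4·…·T1 = [-3 0 4; 1 -2 -3; 0 0 1]
T5·…·T1 = [-3 0 4; -1/2 -2 -1; 0 0 1]
det M = 6; M⁻¹ = [-1/3 0 4/3; 1/12 -1/2 -5/6; 0 0 1]
M⁻¹ · (35/2, -11/4)ᵀ = (-9/2, 2)ᵀ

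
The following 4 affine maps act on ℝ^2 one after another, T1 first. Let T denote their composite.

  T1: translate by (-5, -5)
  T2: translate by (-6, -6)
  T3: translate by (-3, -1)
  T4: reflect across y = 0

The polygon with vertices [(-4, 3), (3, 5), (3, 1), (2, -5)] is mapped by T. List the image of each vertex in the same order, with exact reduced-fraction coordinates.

image vertices: (-18, 9), (-11, 7), (-11, 11), (-12, 17)

T1 translate by (-5, -5): (-4, 3) → (-9, -2); (3, 5) → (-2, 0); (3, 1) → (-2, -4); (2, -5) → (-3, -10)
T2 translate by (-6, -6): (-9, -2) → (-15, -8); (-2, 0) → (-8, -6); (-2, -4) → (-8, -10); (-3, -10) → (-9, -16)
T3 translate by (-3, -1): (-15, -8) → (-18, -9); (-8, -6) → (-11, -7); (-8, -10) → (-11, -11); (-9, -16) → (-12, -17)
T4 reflect across y = 0: (-18, -9) → (-18, 9); (-11, -7) → (-11, 7); (-11, -11) → (-11, 11); (-12, -17) → (-12, 17)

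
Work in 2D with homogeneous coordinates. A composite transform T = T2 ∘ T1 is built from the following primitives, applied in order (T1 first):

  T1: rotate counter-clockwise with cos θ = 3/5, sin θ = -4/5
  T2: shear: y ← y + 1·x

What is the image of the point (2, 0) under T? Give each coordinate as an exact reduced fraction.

T1 rotate counter-clockwise with cos θ = 3/5, sin θ = -4/5: (2, 0) → (6/5, -8/5)
T2 shear: y ← y + 1·x: (6/5, -8/5) → (6/5, -2/5)

T(p) = (6/5, -2/5)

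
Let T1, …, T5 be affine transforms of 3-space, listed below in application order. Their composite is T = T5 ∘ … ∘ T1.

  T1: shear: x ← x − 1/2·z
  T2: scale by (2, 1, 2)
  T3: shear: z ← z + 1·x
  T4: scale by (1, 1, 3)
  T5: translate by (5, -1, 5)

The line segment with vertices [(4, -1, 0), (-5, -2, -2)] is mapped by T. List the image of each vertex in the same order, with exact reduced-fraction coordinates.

image vertices: (13, -2, 29), (-3, -3, -31)

T1 shear: x ← x − 1/2·z: (4, -1, 0) → (4, -1, 0); (-5, -2, -2) → (-4, -2, -2)
T2 scale by (2, 1, 2): (4, -1, 0) → (8, -1, 0); (-4, -2, -2) → (-8, -2, -4)
T3 shear: z ← z + 1·x: (8, -1, 0) → (8, -1, 8); (-8, -2, -4) → (-8, -2, -12)
T4 scale by (1, 1, 3): (8, -1, 8) → (8, -1, 24); (-8, -2, -12) → (-8, -2, -36)
T5 translate by (5, -1, 5): (8, -1, 24) → (13, -2, 29); (-8, -2, -36) → (-3, -3, -31)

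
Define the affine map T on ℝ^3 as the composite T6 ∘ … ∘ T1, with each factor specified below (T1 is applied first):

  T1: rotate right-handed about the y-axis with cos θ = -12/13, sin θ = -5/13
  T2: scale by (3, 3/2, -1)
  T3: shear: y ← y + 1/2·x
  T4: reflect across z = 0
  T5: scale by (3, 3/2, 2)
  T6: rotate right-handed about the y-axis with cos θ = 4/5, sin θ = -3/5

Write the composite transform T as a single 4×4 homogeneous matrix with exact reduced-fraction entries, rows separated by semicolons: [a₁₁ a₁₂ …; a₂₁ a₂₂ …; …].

T = [-462/65 0 -108/65 0; -27/13 9/4 -45/52 0; -284/65 0 -231/65 0; 0 0 0 1]

T1 = [-12/13 0 -5/13 0; 0 1 0 0; 5/13 0 -12/13 0; 0 0 0 1]
T2·T1 = [-36/13 0 -15/13 0; 0 3/2 0 0; -5/13 0 12/13 0; 0 0 0 1]
T3·…·T1 = [-36/13 0 -15/13 0; -18/13 3/2 -15/26 0; -5/13 0 12/13 0; 0 0 0 1]
T4·…·T1 = [-36/13 0 -15/13 0; -18/13 3/2 -15/26 0; 5/13 0 -12/13 0; 0 0 0 1]
T5·…·T1 = [-108/13 0 -45/13 0; -27/13 9/4 -45/52 0; 10/13 0 -24/13 0; 0 0 0 1]
T6·…·T1 = [-462/65 0 -108/65 0; -27/13 9/4 -45/52 0; -284/65 0 -231/65 0; 0 0 0 1]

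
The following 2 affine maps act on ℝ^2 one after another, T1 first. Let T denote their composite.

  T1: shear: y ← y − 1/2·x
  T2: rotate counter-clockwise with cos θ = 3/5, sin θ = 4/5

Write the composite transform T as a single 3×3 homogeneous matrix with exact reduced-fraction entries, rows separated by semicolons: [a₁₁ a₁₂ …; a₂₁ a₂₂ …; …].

T = [1 -4/5 0; 1/2 3/5 0; 0 0 1]

T1 = [1 0 0; -1/2 1 0; 0 0 1]
T2·T1 = [1 -4/5 0; 1/2 3/5 0; 0 0 1]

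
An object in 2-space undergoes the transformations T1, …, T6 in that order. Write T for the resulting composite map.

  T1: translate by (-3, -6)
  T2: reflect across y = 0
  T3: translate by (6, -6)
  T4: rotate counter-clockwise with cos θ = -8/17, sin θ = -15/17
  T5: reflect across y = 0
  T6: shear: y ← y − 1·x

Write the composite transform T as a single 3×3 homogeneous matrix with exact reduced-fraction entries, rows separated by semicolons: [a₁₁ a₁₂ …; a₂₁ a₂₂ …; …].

T1 = [1 0 -3; 0 1 -6; 0 0 1]
T2·T1 = [1 0 -3; 0 -1 6; 0 0 1]
T3·…·T1 = [1 0 3; 0 -1 0; 0 0 1]
T4·…·T1 = [-8/17 -15/17 -24/17; -15/17 8/17 -45/17; 0 0 1]
T5·…·T1 = [-8/17 -15/17 -24/17; 15/17 -8/17 45/17; 0 0 1]
T6·…·T1 = [-8/17 -15/17 -24/17; 23/17 7/17 69/17; 0 0 1]

T = [-8/17 -15/17 -24/17; 23/17 7/17 69/17; 0 0 1]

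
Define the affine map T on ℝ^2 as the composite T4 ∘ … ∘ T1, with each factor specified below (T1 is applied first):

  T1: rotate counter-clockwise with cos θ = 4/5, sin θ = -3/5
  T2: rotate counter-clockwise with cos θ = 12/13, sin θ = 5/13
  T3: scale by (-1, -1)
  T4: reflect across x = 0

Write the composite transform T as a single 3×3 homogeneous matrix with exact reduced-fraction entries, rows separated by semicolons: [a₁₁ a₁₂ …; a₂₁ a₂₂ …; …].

T = [63/65 16/65 0; 16/65 -63/65 0; 0 0 1]

T1 = [4/5 3/5 0; -3/5 4/5 0; 0 0 1]
T2·T1 = [63/65 16/65 0; -16/65 63/65 0; 0 0 1]
T3·…·T1 = [-63/65 -16/65 0; 16/65 -63/65 0; 0 0 1]
T4·…·T1 = [63/65 16/65 0; 16/65 -63/65 0; 0 0 1]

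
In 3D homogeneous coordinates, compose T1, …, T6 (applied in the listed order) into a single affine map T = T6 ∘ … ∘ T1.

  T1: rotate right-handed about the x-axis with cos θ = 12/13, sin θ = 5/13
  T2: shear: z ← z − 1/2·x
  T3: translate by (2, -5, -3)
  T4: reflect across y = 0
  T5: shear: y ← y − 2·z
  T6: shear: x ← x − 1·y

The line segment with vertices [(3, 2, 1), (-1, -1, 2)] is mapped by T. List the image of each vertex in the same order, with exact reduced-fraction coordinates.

T1 rotate right-handed about the x-axis with cos θ = 12/13, sin θ = 5/13: (3, 2, 1) → (3, 19/13, 22/13); (-1, -1, 2) → (-1, -22/13, 19/13)
T2 shear: z ← z − 1/2·x: (3, 19/13, 22/13) → (3, 19/13, 5/26); (-1, -22/13, 19/13) → (-1, -22/13, 51/26)
T3 translate by (2, -5, -3): (3, 19/13, 5/26) → (5, -46/13, -73/26); (-1, -22/13, 51/26) → (1, -87/13, -27/26)
T4 reflect across y = 0: (5, -46/13, -73/26) → (5, 46/13, -73/26); (1, -87/13, -27/26) → (1, 87/13, -27/26)
T5 shear: y ← y − 2·z: (5, 46/13, -73/26) → (5, 119/13, -73/26); (1, 87/13, -27/26) → (1, 114/13, -27/26)
T6 shear: x ← x − 1·y: (5, 119/13, -73/26) → (-54/13, 119/13, -73/26); (1, 114/13, -27/26) → (-101/13, 114/13, -27/26)

image vertices: (-54/13, 119/13, -73/26), (-101/13, 114/13, -27/26)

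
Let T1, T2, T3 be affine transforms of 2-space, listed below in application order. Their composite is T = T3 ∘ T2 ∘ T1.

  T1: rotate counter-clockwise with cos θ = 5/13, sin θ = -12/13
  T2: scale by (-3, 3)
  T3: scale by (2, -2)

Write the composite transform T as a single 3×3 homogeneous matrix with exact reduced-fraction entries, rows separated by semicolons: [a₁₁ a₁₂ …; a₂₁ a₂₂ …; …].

T1 = [5/13 12/13 0; -12/13 5/13 0; 0 0 1]
T2·T1 = [-15/13 -36/13 0; -36/13 15/13 0; 0 0 1]
T3·…·T1 = [-30/13 -72/13 0; 72/13 -30/13 0; 0 0 1]

T = [-30/13 -72/13 0; 72/13 -30/13 0; 0 0 1]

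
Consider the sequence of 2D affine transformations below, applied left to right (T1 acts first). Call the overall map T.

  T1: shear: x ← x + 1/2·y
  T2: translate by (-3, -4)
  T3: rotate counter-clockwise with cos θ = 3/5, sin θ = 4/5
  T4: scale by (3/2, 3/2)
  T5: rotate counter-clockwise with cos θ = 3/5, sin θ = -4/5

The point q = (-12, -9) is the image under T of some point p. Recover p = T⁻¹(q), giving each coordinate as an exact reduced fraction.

T1 = [1 1/2 0; 0 1 0; 0 0 1]
T2·T1 = [1 1/2 -3; 0 1 -4; 0 0 1]
T3·…·T1 = [3/5 -1/2 7/5; 4/5 1 -24/5; 0 0 1]
T4·…·T1 = [9/10 -3/4 21/10; 6/5 3/2 -36/5; 0 0 1]
T5·…·T1 = [3/2 3/4 -9/2; 0 3/2 -6; 0 0 1]
det M = 9/4; M⁻¹ = [2/3 -1/3 1; 0 2/3 4; 0 0 1]
M⁻¹ · (-12, -9)ᵀ = (-4, -2)ᵀ

p = (-4, -2)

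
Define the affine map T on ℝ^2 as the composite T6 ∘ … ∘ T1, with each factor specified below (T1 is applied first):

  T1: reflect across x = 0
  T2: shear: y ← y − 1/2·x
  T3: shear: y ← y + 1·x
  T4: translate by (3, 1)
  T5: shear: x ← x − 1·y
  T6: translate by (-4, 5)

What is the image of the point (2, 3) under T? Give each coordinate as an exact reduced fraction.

T1 reflect across x = 0: (2, 3) → (-2, 3)
T2 shear: y ← y − 1/2·x: (-2, 3) → (-2, 4)
T3 shear: y ← y + 1·x: (-2, 4) → (-2, 2)
T4 translate by (3, 1): (-2, 2) → (1, 3)
T5 shear: x ← x − 1·y: (1, 3) → (-2, 3)
T6 translate by (-4, 5): (-2, 3) → (-6, 8)

T(p) = (-6, 8)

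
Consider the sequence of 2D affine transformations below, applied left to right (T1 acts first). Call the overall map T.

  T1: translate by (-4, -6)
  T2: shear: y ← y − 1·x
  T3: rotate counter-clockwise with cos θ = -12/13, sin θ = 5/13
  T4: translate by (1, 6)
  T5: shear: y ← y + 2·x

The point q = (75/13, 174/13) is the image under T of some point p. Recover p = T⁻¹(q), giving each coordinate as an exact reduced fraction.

T1 = [1 0 -4; 0 1 -6; 0 0 1]
T2·T1 = [1 0 -4; -1 1 -2; 0 0 1]
T3·…·T1 = [-7/13 -5/13 58/13; 17/13 -12/13 4/13; 0 0 1]
T4·…·T1 = [-7/13 -5/13 71/13; 17/13 -12/13 82/13; 0 0 1]
T5·…·T1 = [-7/13 -5/13 71/13; 3/13 -22/13 224/13; 0 0 1]
det M = 1; M⁻¹ = [-22/13 5/13 34/13; -3/13 -7/13 137/13; 0 0 1]
M⁻¹ · (75/13, 174/13)ᵀ = (-2, 2)ᵀ

p = (-2, 2)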